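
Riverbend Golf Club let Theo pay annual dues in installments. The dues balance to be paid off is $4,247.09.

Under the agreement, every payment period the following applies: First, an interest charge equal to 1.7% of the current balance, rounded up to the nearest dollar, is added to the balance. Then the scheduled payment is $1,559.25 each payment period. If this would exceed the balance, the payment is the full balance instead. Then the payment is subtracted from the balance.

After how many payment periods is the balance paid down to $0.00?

Payment period 1: $4,247.09 +$73.00 interest = $4,320.09; pay $1,559.25 → $2,760.84
Payment period 2: $2,760.84 +$47.00 interest = $2,807.84; pay $1,559.25 → $1,248.59
Payment period 3: $1,248.59 +$22.00 interest = $1,270.59; pay $1,270.59 → $0.00
Balance reaches $0.00 in payment period 3.

3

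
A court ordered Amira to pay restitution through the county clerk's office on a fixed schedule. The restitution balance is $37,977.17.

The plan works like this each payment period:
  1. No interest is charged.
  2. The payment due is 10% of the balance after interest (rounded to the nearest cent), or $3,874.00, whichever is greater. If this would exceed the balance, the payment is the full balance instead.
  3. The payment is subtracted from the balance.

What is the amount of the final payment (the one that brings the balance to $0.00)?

Payment period 1: $37,977.17 − $3,874.00 → $34,103.17
Payment period 2: $34,103.17 − $3,874.00 → $30,229.17
Payment period 3: $30,229.17 − $3,874.00 → $26,355.17
Payment period 4: $26,355.17 − $3,874.00 → $22,481.17
Payment period 5: $22,481.17 − $3,874.00 → $18,607.17
Payment period 6: $18,607.17 − $3,874.00 → $14,733.17
Payment period 7: $14,733.17 − $3,874.00 → $10,859.17
Payment period 8: $10,859.17 − $3,874.00 → $6,985.17
Payment period 9: $6,985.17 − $3,874.00 → $3,111.17
Payment period 10: $3,111.17 − $3,111.17 → $0.00

$3,111.17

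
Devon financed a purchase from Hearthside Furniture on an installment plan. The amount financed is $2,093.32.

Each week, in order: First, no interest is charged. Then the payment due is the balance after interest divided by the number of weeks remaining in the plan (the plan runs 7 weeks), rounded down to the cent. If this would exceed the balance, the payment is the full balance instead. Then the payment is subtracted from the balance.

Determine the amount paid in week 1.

$299.04

# | Opening | Payment | End bal
1 | $2,093.32 | $299.04 | $1,794.28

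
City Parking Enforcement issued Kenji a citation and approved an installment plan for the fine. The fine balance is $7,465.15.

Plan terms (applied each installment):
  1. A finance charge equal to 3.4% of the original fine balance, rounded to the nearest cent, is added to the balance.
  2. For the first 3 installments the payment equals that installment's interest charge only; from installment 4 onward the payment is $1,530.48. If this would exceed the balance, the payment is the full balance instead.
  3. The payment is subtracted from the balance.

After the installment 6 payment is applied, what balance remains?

Installment 1: opening $7,465.15; interest $253.82 → $7,718.97; payment $253.82; balance $7,465.15
Installment 2: opening $7,465.15; interest $253.82 → $7,718.97; payment $253.82; balance $7,465.15
Installment 3: opening $7,465.15; interest $253.82 → $7,718.97; payment $253.82; balance $7,465.15
Installment 4: opening $7,465.15; interest $253.82 → $7,718.97; payment $1,530.48; balance $6,188.49
Installment 5: opening $6,188.49; interest $253.82 → $6,442.31; payment $1,530.48; balance $4,911.83
Installment 6: opening $4,911.83; interest $253.82 → $5,165.65; payment $1,530.48; balance $3,635.17

$3,635.17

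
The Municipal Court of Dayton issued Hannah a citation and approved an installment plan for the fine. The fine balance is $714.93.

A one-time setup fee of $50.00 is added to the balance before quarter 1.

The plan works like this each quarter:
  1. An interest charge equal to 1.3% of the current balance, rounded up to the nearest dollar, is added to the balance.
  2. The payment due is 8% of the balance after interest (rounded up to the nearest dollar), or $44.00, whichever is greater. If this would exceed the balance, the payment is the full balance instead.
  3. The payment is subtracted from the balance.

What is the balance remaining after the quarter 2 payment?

$664.93

# | Opening | Interest | Payment | End bal
1 | $764.93 | $10.00 | $62.00 | $712.93
2 | $712.93 | $10.00 | $58.00 | $664.93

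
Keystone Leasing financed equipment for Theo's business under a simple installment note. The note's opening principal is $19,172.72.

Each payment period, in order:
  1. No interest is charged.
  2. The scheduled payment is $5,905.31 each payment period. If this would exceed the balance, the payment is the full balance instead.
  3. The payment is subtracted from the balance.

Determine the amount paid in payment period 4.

Payment period 1: opening $19,172.72; payment $5,905.31; balance $13,267.41
Payment period 2: opening $13,267.41; payment $5,905.31; balance $7,362.10
Payment period 3: opening $7,362.10; payment $5,905.31; balance $1,456.79
Payment period 4: opening $1,456.79; payment $1,456.79; balance $0.00

$1,456.79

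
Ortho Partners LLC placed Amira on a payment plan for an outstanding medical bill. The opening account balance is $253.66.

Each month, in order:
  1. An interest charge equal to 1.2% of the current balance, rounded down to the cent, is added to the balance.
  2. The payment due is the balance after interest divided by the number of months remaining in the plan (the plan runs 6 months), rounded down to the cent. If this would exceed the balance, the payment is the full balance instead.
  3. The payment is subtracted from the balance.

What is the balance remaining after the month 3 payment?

$131.45

# | Opening | Interest | Payment | End bal
1 | $253.66 | $3.04 | $42.78 | $213.92
2 | $213.92 | $2.56 | $43.29 | $173.19
3 | $173.19 | $2.07 | $43.81 | $131.45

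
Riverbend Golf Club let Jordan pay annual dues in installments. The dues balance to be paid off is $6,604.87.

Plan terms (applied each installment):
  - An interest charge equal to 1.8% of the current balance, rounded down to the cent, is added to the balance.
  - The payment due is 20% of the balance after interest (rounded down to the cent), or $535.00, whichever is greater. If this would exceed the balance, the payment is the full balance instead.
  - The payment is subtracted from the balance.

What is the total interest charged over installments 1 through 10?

# | Opening | Interest | Payment | End bal
1 | $6,604.87 | $118.88 | $1,344.75 | $5,379.00
2 | $5,379.00 | $96.82 | $1,095.16 | $4,380.66
3 | $4,380.66 | $78.85 | $891.90 | $3,567.61
4 | $3,567.61 | $64.21 | $726.36 | $2,905.46
5 | $2,905.46 | $52.29 | $591.55 | $2,366.20
6 | $2,366.20 | $42.59 | $535.00 | $1,873.79
7 | $1,873.79 | $33.72 | $535.00 | $1,372.51
8 | $1,372.51 | $24.70 | $535.00 | $862.21
9 | $862.21 | $15.51 | $535.00 | $342.72
10 | $342.72 | $6.16 | $348.88 | $0.00
Total interest: $118.88 + $96.82 + $78.85 + $64.21 + $52.29 + $42.59 + $33.72 + $24.70 + $15.51 + $6.16 = $533.73

$533.73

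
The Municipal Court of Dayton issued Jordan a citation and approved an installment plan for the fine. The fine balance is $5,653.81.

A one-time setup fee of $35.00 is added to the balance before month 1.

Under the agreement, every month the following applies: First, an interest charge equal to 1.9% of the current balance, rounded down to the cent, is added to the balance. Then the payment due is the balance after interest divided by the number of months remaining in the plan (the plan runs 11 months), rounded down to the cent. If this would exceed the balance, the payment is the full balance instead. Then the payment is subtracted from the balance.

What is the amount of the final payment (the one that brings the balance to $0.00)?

$636.12

Month 1: opening $5,688.81; interest $108.08 → $5,796.89; payment $526.99; balance $5,269.90
Month 2: opening $5,269.90; interest $100.12 → $5,370.02; payment $537.00; balance $4,833.02
Month 3: opening $4,833.02; interest $91.82 → $4,924.84; payment $547.20; balance $4,377.64
Month 4: opening $4,377.64; interest $83.17 → $4,460.81; payment $557.60; balance $3,903.21
Month 5: opening $3,903.21; interest $74.16 → $3,977.37; payment $568.19; balance $3,409.18
Month 6: opening $3,409.18; interest $64.77 → $3,473.95; payment $578.99; balance $2,894.96
Month 7: opening $2,894.96; interest $55.00 → $2,949.96; payment $589.99; balance $2,359.97
Month 8: opening $2,359.97; interest $44.83 → $2,404.80; payment $601.20; balance $1,803.60
Month 9: opening $1,803.60; interest $34.26 → $1,837.86; payment $612.62; balance $1,225.24
Month 10: opening $1,225.24; interest $23.27 → $1,248.51; payment $624.25; balance $624.26
Month 11: opening $624.26; interest $11.86 → $636.12; payment $636.12; balance $0.00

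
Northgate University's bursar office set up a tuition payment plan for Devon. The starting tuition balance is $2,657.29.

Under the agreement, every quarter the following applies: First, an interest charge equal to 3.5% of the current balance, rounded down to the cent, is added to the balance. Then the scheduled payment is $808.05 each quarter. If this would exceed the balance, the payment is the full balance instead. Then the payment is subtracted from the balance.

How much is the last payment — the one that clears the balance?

$451.44

Quarter 1: opening $2,657.29; interest $93.00 → $2,750.29; payment $808.05; balance $1,942.24
Quarter 2: opening $1,942.24; interest $67.97 → $2,010.21; payment $808.05; balance $1,202.16
Quarter 3: opening $1,202.16; interest $42.07 → $1,244.23; payment $808.05; balance $436.18
Quarter 4: opening $436.18; interest $15.26 → $451.44; payment $451.44; balance $0.00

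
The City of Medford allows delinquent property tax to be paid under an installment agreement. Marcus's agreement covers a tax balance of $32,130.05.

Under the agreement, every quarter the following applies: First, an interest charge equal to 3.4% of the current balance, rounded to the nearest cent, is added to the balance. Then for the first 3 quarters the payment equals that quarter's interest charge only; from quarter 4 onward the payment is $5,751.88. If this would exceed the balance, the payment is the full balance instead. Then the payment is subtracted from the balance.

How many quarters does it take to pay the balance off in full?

Quarter 1: opening $32,130.05; interest $1,092.42 → $33,222.47; payment $1,092.42; balance $32,130.05
Quarter 2: opening $32,130.05; interest $1,092.42 → $33,222.47; payment $1,092.42; balance $32,130.05
Quarter 3: opening $32,130.05; interest $1,092.42 → $33,222.47; payment $1,092.42; balance $32,130.05
Quarter 4: opening $32,130.05; interest $1,092.42 → $33,222.47; payment $5,751.88; balance $27,470.59
Quarter 5: opening $27,470.59; interest $934.00 → $28,404.59; payment $5,751.88; balance $22,652.71
Quarter 6: opening $22,652.71; interest $770.19 → $23,422.90; payment $5,751.88; balance $17,671.02
Quarter 7: opening $17,671.02; interest $600.81 → $18,271.83; payment $5,751.88; balance $12,519.95
Quarter 8: opening $12,519.95; interest $425.68 → $12,945.63; payment $5,751.88; balance $7,193.75
Quarter 9: opening $7,193.75; interest $244.59 → $7,438.34; payment $5,751.88; balance $1,686.46
Quarter 10: opening $1,686.46; interest $57.34 → $1,743.80; payment $1,743.80; balance $0.00
Balance reaches $0.00 in quarter 10.

10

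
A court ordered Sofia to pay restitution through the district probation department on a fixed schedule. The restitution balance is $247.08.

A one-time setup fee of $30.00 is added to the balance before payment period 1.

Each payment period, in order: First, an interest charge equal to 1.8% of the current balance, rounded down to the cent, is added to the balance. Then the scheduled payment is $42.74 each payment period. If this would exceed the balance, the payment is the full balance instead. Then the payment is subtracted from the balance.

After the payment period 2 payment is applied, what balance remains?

$200.88

Payment period 1: opening $277.08; interest $4.98 → $282.06; payment $42.74; balance $239.32
Payment period 2: opening $239.32; interest $4.30 → $243.62; payment $42.74; balance $200.88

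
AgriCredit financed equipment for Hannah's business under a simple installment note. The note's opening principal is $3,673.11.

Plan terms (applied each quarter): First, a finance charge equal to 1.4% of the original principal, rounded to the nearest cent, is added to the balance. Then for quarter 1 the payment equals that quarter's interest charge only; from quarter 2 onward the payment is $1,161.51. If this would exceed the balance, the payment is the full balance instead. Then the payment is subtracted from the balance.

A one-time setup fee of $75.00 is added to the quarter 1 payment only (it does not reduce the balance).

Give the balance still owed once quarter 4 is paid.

# | Opening | Interest | Payment | Fee | End bal
1 | $3,673.11 | $51.42 | $51.42 | $75.00 | $3,673.11
2 | $3,673.11 | $51.42 | $1,161.51 | — | $2,563.02
3 | $2,563.02 | $51.42 | $1,161.51 | — | $1,452.93
4 | $1,452.93 | $51.42 | $1,161.51 | — | $342.84

$342.84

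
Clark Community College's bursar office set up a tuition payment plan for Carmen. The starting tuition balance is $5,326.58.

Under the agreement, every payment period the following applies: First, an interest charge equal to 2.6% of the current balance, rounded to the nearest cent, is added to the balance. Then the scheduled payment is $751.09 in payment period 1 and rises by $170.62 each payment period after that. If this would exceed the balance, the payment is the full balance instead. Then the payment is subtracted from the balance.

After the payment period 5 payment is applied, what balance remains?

$348.97

# | Opening | Interest | Payment | End bal
1 | $5,326.58 | $138.49 | $751.09 | $4,713.98
2 | $4,713.98 | $122.56 | $921.71 | $3,914.83
3 | $3,914.83 | $101.79 | $1,092.33 | $2,924.29
4 | $2,924.29 | $76.03 | $1,262.95 | $1,737.37
5 | $1,737.37 | $45.17 | $1,433.57 | $348.97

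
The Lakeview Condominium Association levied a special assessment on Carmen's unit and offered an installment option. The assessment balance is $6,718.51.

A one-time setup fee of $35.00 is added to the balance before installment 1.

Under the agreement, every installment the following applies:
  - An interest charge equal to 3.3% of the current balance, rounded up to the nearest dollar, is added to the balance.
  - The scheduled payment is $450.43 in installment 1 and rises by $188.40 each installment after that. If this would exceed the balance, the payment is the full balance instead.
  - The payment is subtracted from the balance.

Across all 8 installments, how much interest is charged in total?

$1,199.00

Installment 1: opening $6,753.51; interest $223.00 → $6,976.51; payment $450.43; balance $6,526.08
Installment 2: opening $6,526.08; interest $216.00 → $6,742.08; payment $638.83; balance $6,103.25
Installment 3: opening $6,103.25; interest $202.00 → $6,305.25; payment $827.23; balance $5,478.02
Installment 4: opening $5,478.02; interest $181.00 → $5,659.02; payment $1,015.63; balance $4,643.39
Installment 5: opening $4,643.39; interest $154.00 → $4,797.39; payment $1,204.03; balance $3,593.36
Installment 6: opening $3,593.36; interest $119.00 → $3,712.36; payment $1,392.43; balance $2,319.93
Installment 7: opening $2,319.93; interest $77.00 → $2,396.93; payment $1,580.83; balance $816.10
Installment 8: opening $816.10; interest $27.00 → $843.10; payment $843.10; balance $0.00
Total interest: $223.00 + $216.00 + $202.00 + $181.00 + $154.00 + $119.00 + $77.00 + $27.00 = $1,199.00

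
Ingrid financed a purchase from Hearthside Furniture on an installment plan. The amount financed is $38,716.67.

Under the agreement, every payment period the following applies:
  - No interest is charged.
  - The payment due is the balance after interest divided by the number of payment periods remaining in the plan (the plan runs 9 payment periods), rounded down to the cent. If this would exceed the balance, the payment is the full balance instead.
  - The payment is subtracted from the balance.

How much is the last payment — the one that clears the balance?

Payment period 1: $38,716.67 − $4,301.85 → $34,414.82
Payment period 2: $34,414.82 − $4,301.85 → $30,112.97
Payment period 3: $30,112.97 − $4,301.85 → $25,811.12
Payment period 4: $25,811.12 − $4,301.85 → $21,509.27
Payment period 5: $21,509.27 − $4,301.85 → $17,207.42
Payment period 6: $17,207.42 − $4,301.85 → $12,905.57
Payment period 7: $12,905.57 − $4,301.85 → $8,603.72
Payment period 8: $8,603.72 − $4,301.86 → $4,301.86
Payment period 9: $4,301.86 − $4,301.86 → $0.00

$4,301.86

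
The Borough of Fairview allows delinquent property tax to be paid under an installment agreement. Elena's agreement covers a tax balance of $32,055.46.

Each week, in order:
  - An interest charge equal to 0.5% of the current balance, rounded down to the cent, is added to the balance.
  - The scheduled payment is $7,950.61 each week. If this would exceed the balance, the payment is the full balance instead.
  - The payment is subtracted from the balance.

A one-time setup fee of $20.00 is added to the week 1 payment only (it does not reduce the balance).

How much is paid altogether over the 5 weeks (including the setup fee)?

$32,485.34

Week 1: $32,055.46 +$160.27 interest = $32,215.73; pay $7,950.61 (+ $20.00 fee) → $24,265.12
Week 2: $24,265.12 +$121.32 interest = $24,386.44; pay $7,950.61 → $16,435.83
Week 3: $16,435.83 +$82.17 interest = $16,518.00; pay $7,950.61 → $8,567.39
Week 4: $8,567.39 +$42.83 interest = $8,610.22; pay $7,950.61 → $659.61
Week 5: $659.61 +$3.29 interest = $662.90; pay $662.90 → $0.00
Total paid: $32,485.34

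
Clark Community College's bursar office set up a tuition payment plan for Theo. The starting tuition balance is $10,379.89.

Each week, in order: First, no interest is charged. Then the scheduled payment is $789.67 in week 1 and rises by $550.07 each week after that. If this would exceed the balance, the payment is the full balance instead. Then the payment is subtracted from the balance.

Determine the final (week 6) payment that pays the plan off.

Week 1: opening $10,379.89; payment $789.67; balance $9,590.22
Week 2: opening $9,590.22; payment $1,339.74; balance $8,250.48
Week 3: opening $8,250.48; payment $1,889.81; balance $6,360.67
Week 4: opening $6,360.67; payment $2,439.88; balance $3,920.79
Week 5: opening $3,920.79; payment $2,989.95; balance $930.84
Week 6: opening $930.84; payment $930.84; balance $0.00

$930.84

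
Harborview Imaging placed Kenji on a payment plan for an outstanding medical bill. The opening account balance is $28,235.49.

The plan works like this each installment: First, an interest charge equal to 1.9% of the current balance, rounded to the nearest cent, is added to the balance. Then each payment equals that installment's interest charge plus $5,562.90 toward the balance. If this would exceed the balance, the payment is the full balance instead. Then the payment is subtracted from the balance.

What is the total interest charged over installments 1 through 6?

# | Opening | Interest | Payment | End bal
1 | $28,235.49 | $536.47 | $6,099.37 | $22,672.59
2 | $22,672.59 | $430.78 | $5,993.68 | $17,109.69
3 | $17,109.69 | $325.08 | $5,887.98 | $11,546.79
4 | $11,546.79 | $219.39 | $5,782.29 | $5,983.89
5 | $5,983.89 | $113.69 | $5,676.59 | $420.99
6 | $420.99 | $8.00 | $428.99 | $0.00
Total interest: $536.47 + $430.78 + $325.08 + $219.39 + $113.69 + $8.00 = $1,633.41

$1,633.41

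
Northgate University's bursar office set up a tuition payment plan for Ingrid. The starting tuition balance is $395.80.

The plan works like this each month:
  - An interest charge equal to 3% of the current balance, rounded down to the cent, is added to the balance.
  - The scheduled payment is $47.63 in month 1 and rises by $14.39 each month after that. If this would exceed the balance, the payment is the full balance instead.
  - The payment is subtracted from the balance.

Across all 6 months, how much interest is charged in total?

Month 1: opening $395.80; interest $11.87 → $407.67; payment $47.63; balance $360.04
Month 2: opening $360.04; interest $10.80 → $370.84; payment $62.02; balance $308.82
Month 3: opening $308.82; interest $9.26 → $318.08; payment $76.41; balance $241.67
Month 4: opening $241.67; interest $7.25 → $248.92; payment $90.80; balance $158.12
Month 5: opening $158.12; interest $4.74 → $162.86; payment $105.19; balance $57.67
Month 6: opening $57.67; interest $1.73 → $59.40; payment $59.40; balance $0.00
Total interest: $11.87 + $10.80 + $9.26 + $7.25 + $4.74 + $1.73 = $45.65

$45.65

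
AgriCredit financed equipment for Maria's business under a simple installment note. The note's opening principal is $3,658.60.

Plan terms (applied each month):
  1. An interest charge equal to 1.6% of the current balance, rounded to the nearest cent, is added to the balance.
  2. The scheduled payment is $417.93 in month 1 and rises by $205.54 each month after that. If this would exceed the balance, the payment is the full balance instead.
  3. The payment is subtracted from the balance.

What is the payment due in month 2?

$623.47

Month 1: $3,658.60 +$58.54 interest = $3,717.14; pay $417.93 → $3,299.21
Month 2: $3,299.21 +$52.79 interest = $3,352.00; pay $623.47 → $2,728.53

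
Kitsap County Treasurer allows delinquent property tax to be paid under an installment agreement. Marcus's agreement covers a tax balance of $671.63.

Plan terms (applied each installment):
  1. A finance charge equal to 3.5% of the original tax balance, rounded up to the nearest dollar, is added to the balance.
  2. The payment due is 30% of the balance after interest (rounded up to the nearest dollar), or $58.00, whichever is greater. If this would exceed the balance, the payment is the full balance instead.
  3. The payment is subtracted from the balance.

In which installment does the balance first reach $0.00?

Installment 1: $671.63 +$24.00 interest = $695.63; pay $209.00 → $486.63
Installment 2: $486.63 +$24.00 interest = $510.63; pay $154.00 → $356.63
Installment 3: $356.63 +$24.00 interest = $380.63; pay $115.00 → $265.63
Installment 4: $265.63 +$24.00 interest = $289.63; pay $87.00 → $202.63
Installment 5: $202.63 +$24.00 interest = $226.63; pay $68.00 → $158.63
Installment 6: $158.63 +$24.00 interest = $182.63; pay $58.00 → $124.63
Installment 7: $124.63 +$24.00 interest = $148.63; pay $58.00 → $90.63
Installment 8: $90.63 +$24.00 interest = $114.63; pay $58.00 → $56.63
Installment 9: $56.63 +$24.00 interest = $80.63; pay $58.00 → $22.63
Installment 10: $22.63 +$24.00 interest = $46.63; pay $46.63 → $0.00
Balance reaches $0.00 in installment 10.

10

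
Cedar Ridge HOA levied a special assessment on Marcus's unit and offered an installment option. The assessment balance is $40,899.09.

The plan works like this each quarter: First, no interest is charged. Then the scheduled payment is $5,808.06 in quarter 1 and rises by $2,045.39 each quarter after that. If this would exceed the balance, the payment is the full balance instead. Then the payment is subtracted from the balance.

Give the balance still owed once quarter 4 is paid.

$5,394.51

Quarter 1: $40,899.09 − $5,808.06 → $35,091.03
Quarter 2: $35,091.03 − $7,853.45 → $27,237.58
Quarter 3: $27,237.58 − $9,898.84 → $17,338.74
Quarter 4: $17,338.74 − $11,944.23 → $5,394.51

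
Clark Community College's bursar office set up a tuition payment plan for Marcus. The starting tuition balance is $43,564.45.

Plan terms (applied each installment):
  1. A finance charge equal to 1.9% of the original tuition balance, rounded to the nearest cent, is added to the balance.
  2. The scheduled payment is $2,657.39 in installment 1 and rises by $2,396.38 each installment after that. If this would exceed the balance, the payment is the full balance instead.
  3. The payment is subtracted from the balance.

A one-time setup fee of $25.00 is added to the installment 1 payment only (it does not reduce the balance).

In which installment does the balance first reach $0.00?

Installment 1: opening $43,564.45; interest $827.72 → $44,392.17; payment $2,657.39 (+ $25.00 fee); balance $41,734.78
Installment 2: opening $41,734.78; interest $827.72 → $42,562.50; payment $5,053.77; balance $37,508.73
Installment 3: opening $37,508.73; interest $827.72 → $38,336.45; payment $7,450.15; balance $30,886.30
Installment 4: opening $30,886.30; interest $827.72 → $31,714.02; payment $9,846.53; balance $21,867.49
Installment 5: opening $21,867.49; interest $827.72 → $22,695.21; payment $12,242.91; balance $10,452.30
Installment 6: opening $10,452.30; interest $827.72 → $11,280.02; payment $11,280.02; balance $0.00
Balance reaches $0.00 in installment 6.

6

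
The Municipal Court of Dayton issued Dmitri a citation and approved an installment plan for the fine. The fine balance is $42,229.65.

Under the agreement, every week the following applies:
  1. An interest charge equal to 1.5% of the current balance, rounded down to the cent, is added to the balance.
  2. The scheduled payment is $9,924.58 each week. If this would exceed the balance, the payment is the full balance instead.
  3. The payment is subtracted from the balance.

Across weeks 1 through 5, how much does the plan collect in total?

$43,982.12

Week 1: opening $42,229.65; interest $633.44 → $42,863.09; payment $9,924.58; balance $32,938.51
Week 2: opening $32,938.51; interest $494.07 → $33,432.58; payment $9,924.58; balance $23,508.00
Week 3: opening $23,508.00; interest $352.62 → $23,860.62; payment $9,924.58; balance $13,936.04
Week 4: opening $13,936.04; interest $209.04 → $14,145.08; payment $9,924.58; balance $4,220.50
Week 5: opening $4,220.50; interest $63.30 → $4,283.80; payment $4,283.80; balance $0.00
Total paid: $43,982.12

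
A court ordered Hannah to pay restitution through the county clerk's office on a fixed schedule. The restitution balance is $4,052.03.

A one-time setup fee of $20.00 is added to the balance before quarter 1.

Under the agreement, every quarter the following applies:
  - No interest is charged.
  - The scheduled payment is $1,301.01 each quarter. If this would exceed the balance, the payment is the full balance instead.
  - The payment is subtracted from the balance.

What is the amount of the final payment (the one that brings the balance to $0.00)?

# | Opening | Payment | End bal
1 | $4,072.03 | $1,301.01 | $2,771.02
2 | $2,771.02 | $1,301.01 | $1,470.01
3 | $1,470.01 | $1,301.01 | $169.00
4 | $169.00 | $169.00 | $0.00

$169.00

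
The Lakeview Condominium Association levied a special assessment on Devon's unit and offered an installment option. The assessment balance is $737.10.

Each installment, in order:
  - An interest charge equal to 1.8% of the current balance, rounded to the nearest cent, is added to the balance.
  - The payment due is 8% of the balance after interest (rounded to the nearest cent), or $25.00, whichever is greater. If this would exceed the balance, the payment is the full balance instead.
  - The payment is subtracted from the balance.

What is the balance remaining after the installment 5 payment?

Installment 1: opening $737.10; interest $13.27 → $750.37; payment $60.03; balance $690.34
Installment 2: opening $690.34; interest $12.43 → $702.77; payment $56.22; balance $646.55
Installment 3: opening $646.55; interest $11.64 → $658.19; payment $52.66; balance $605.53
Installment 4: opening $605.53; interest $10.90 → $616.43; payment $49.31; balance $567.12
Installment 5: opening $567.12; interest $10.21 → $577.33; payment $46.19; balance $531.14

$531.14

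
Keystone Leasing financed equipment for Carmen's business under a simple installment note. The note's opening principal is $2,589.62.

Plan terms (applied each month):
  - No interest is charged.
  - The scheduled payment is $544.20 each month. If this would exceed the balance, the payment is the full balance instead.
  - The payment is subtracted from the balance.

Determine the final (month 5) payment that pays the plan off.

# | Opening | Payment | End bal
1 | $2,589.62 | $544.20 | $2,045.42
2 | $2,045.42 | $544.20 | $1,501.22
3 | $1,501.22 | $544.20 | $957.02
4 | $957.02 | $544.20 | $412.82
5 | $412.82 | $412.82 | $0.00

$412.82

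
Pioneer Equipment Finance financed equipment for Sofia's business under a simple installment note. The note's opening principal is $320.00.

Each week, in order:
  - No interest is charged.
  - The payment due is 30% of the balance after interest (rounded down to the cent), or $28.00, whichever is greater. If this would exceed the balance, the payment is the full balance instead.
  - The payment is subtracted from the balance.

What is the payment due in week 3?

Week 1: opening $320.00; payment $96.00; balance $224.00
Week 2: opening $224.00; payment $67.20; balance $156.80
Week 3: opening $156.80; payment $47.04; balance $109.76

$47.04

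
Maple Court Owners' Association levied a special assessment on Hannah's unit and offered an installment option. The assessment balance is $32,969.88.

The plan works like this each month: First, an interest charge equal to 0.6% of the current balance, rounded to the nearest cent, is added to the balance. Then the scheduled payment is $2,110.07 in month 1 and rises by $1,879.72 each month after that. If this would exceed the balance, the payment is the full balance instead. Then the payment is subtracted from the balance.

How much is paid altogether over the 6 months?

$33,756.74

# | Opening | Interest | Payment | End bal
1 | $32,969.88 | $197.82 | $2,110.07 | $31,057.63
2 | $31,057.63 | $186.35 | $3,989.79 | $27,254.19
3 | $27,254.19 | $163.53 | $5,869.51 | $21,548.21
4 | $21,548.21 | $129.29 | $7,749.23 | $13,928.27
5 | $13,928.27 | $83.57 | $9,628.95 | $4,382.89
6 | $4,382.89 | $26.30 | $4,409.19 | $0.00
Total paid: $33,756.74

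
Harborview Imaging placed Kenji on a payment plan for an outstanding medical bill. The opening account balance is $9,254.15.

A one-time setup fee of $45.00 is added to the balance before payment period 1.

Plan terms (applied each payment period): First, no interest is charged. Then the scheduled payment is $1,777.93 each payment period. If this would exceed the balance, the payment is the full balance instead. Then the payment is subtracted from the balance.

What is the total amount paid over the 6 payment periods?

Payment period 1: $9,299.15 − $1,777.93 → $7,521.22
Payment period 2: $7,521.22 − $1,777.93 → $5,743.29
Payment period 3: $5,743.29 − $1,777.93 → $3,965.36
Payment period 4: $3,965.36 − $1,777.93 → $2,187.43
Payment period 5: $2,187.43 − $1,777.93 → $409.50
Payment period 6: $409.50 − $409.50 → $0.00
Total paid: $9,299.15

$9,299.15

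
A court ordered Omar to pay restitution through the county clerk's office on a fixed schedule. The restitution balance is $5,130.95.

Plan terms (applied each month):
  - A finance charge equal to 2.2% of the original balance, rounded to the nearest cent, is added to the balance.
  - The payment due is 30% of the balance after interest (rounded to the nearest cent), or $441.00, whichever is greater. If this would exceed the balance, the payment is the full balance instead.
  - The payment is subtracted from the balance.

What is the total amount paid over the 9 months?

Month 1: opening $5,130.95; interest $112.88 → $5,243.83; payment $1,573.15; balance $3,670.68
Month 2: opening $3,670.68; interest $112.88 → $3,783.56; payment $1,135.07; balance $2,648.49
Month 3: opening $2,648.49; interest $112.88 → $2,761.37; payment $828.41; balance $1,932.96
Month 4: opening $1,932.96; interest $112.88 → $2,045.84; payment $613.75; balance $1,432.09
Month 5: opening $1,432.09; interest $112.88 → $1,544.97; payment $463.49; balance $1,081.48
Month 6: opening $1,081.48; interest $112.88 → $1,194.36; payment $441.00; balance $753.36
Month 7: opening $753.36; interest $112.88 → $866.24; payment $441.00; balance $425.24
Month 8: opening $425.24; interest $112.88 → $538.12; payment $441.00; balance $97.12
Month 9: opening $97.12; interest $112.88 → $210.00; payment $210.00; balance $0.00
Total paid: $6,146.87

$6,146.87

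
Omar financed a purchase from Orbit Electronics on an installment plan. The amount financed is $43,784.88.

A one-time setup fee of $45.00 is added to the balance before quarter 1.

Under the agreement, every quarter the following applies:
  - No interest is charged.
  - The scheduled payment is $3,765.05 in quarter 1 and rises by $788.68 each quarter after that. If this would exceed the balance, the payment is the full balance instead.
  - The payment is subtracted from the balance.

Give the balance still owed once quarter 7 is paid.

Quarter 1: $43,829.88 − $3,765.05 → $40,064.83
Quarter 2: $40,064.83 − $4,553.73 → $35,511.10
Quarter 3: $35,511.10 − $5,342.41 → $30,168.69
Quarter 4: $30,168.69 − $6,131.09 → $24,037.60
Quarter 5: $24,037.60 − $6,919.77 → $17,117.83
Quarter 6: $17,117.83 − $7,708.45 → $9,409.38
Quarter 7: $9,409.38 − $8,497.13 → $912.25

$912.25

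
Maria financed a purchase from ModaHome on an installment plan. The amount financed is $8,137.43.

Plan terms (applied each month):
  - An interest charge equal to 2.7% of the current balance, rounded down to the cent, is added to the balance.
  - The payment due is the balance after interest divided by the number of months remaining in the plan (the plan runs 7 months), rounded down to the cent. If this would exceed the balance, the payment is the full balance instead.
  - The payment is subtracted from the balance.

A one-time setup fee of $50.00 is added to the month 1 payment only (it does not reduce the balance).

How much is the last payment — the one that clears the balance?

Month 1: opening $8,137.43; interest $219.71 → $8,357.14; payment $1,193.87 (+ $50.00 fee); balance $7,163.27
Month 2: opening $7,163.27; interest $193.40 → $7,356.67; payment $1,226.11; balance $6,130.56
Month 3: opening $6,130.56; interest $165.52 → $6,296.08; payment $1,259.21; balance $5,036.87
Month 4: opening $5,036.87; interest $135.99 → $5,172.86; payment $1,293.21; balance $3,879.65
Month 5: opening $3,879.65; interest $104.75 → $3,984.40; payment $1,328.13; balance $2,656.27
Month 6: opening $2,656.27; interest $71.71 → $2,727.98; payment $1,363.99; balance $1,363.99
Month 7: opening $1,363.99; interest $36.82 → $1,400.81; payment $1,400.81; balance $0.00

$1,400.81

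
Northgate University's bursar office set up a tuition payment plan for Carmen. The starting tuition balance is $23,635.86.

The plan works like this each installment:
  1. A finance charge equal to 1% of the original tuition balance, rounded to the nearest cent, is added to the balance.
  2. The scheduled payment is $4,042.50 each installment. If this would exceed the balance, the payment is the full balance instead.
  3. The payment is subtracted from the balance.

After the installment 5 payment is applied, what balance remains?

$4,605.16

Installment 1: opening $23,635.86; interest $236.36 → $23,872.22; payment $4,042.50; balance $19,829.72
Installment 2: opening $19,829.72; interest $236.36 → $20,066.08; payment $4,042.50; balance $16,023.58
Installment 3: opening $16,023.58; interest $236.36 → $16,259.94; payment $4,042.50; balance $12,217.44
Installment 4: opening $12,217.44; interest $236.36 → $12,453.80; payment $4,042.50; balance $8,411.30
Installment 5: opening $8,411.30; interest $236.36 → $8,647.66; payment $4,042.50; balance $4,605.16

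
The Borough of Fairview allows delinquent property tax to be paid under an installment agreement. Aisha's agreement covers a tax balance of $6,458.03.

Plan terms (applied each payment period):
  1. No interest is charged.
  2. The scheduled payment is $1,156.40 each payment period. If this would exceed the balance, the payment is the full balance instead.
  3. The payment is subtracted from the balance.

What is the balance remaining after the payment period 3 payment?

Payment period 1: opening $6,458.03; payment $1,156.40; balance $5,301.63
Payment period 2: opening $5,301.63; payment $1,156.40; balance $4,145.23
Payment period 3: opening $4,145.23; payment $1,156.40; balance $2,988.83

$2,988.83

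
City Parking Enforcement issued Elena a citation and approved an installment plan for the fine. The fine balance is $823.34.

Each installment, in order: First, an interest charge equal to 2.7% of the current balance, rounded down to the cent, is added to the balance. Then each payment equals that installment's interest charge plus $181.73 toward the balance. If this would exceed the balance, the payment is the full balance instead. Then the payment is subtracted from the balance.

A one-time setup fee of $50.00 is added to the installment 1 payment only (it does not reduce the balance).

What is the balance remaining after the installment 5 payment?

$0.00

Installment 1: opening $823.34; interest $22.23 → $845.57; payment $203.96 (+ $50.00 fee); balance $641.61
Installment 2: opening $641.61; interest $17.32 → $658.93; payment $199.05; balance $459.88
Installment 3: opening $459.88; interest $12.41 → $472.29; payment $194.14; balance $278.15
Installment 4: opening $278.15; interest $7.51 → $285.66; payment $189.24; balance $96.42
Installment 5: opening $96.42; interest $2.60 → $99.02; payment $99.02; balance $0.00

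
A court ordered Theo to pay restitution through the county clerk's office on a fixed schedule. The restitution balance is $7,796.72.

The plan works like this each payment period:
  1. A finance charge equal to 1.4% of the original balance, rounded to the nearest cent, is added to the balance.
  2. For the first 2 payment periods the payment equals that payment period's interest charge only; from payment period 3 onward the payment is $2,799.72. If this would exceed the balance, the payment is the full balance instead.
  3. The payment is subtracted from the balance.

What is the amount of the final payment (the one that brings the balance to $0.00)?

Payment period 1: $7,796.72 +$109.15 interest = $7,905.87; pay $109.15 → $7,796.72
Payment period 2: $7,796.72 +$109.15 interest = $7,905.87; pay $109.15 → $7,796.72
Payment period 3: $7,796.72 +$109.15 interest = $7,905.87; pay $2,799.72 → $5,106.15
Payment period 4: $5,106.15 +$109.15 interest = $5,215.30; pay $2,799.72 → $2,415.58
Payment period 5: $2,415.58 +$109.15 interest = $2,524.73; pay $2,524.73 → $0.00

$2,524.73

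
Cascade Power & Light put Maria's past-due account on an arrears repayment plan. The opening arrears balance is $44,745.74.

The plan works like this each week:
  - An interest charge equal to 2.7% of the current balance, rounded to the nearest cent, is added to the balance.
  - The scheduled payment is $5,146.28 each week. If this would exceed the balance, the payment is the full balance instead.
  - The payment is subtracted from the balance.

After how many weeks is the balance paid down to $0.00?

11

# | Opening | Interest | Payment | End bal
1 | $44,745.74 | $1,208.13 | $5,146.28 | $40,807.59
2 | $40,807.59 | $1,101.80 | $5,146.28 | $36,763.11
3 | $36,763.11 | $992.60 | $5,146.28 | $32,609.43
4 | $32,609.43 | $880.45 | $5,146.28 | $28,343.60
5 | $28,343.60 | $765.28 | $5,146.28 | $23,962.60
6 | $23,962.60 | $646.99 | $5,146.28 | $19,463.31
7 | $19,463.31 | $525.51 | $5,146.28 | $14,842.54
8 | $14,842.54 | $400.75 | $5,146.28 | $10,097.01
9 | $10,097.01 | $272.62 | $5,146.28 | $5,223.35
10 | $5,223.35 | $141.03 | $5,146.28 | $218.10
11 | $218.10 | $5.89 | $223.99 | $0.00
Balance reaches $0.00 in week 11.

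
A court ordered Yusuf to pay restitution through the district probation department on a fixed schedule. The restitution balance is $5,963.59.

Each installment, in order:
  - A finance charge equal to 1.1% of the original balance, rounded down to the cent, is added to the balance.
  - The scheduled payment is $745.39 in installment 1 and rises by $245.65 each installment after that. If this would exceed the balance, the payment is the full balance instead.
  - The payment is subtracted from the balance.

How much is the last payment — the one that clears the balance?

Installment 1: opening $5,963.59; interest $65.59 → $6,029.18; payment $745.39; balance $5,283.79
Installment 2: opening $5,283.79; interest $65.59 → $5,349.38; payment $991.04; balance $4,358.34
Installment 3: opening $4,358.34; interest $65.59 → $4,423.93; payment $1,236.69; balance $3,187.24
Installment 4: opening $3,187.24; interest $65.59 → $3,252.83; payment $1,482.34; balance $1,770.49
Installment 5: opening $1,770.49; interest $65.59 → $1,836.08; payment $1,727.99; balance $108.09
Installment 6: opening $108.09; interest $65.59 → $173.68; payment $173.68; balance $0.00

$173.68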